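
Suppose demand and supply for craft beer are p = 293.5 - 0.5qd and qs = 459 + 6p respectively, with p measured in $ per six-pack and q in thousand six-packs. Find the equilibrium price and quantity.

p* = 16, q* = 555

Inverting to quantity form: qd = 587 - 2p.
Equating demand and supply, 587 - 2p = 459 + 6p gives 8p = 128, so p* = 16.
Then q* = 587 - 2(16) = 555.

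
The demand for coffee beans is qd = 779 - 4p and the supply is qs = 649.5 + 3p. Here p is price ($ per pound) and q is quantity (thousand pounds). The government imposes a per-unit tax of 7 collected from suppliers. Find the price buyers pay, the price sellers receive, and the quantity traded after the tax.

p_b = 21.5, p_s = 14.5, q = 693

Suppliers keep p_s = p_b - 7 per unit, so supply in terms of the buyer price is qs = 628.5 + 3p_b.
Equate demand and the shifted supply: 779 - 4p_b = 628.5 + 3p_b, giving 7p_b = 150.5, so p_b = 21.5.
Then p_s = 21.5 - 7 = 14.5 and q = 779 - 4(21.5) = 693.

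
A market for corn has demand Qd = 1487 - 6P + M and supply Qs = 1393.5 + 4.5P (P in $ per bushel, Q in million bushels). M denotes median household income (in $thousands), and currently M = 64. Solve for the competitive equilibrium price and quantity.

P* = 15, Q* = 1461

With M = 64, demand is Qd = 1551 - 6P.
The market clears where 1551 - 6P = 1393.5 + 4.5P. Rearranging, 10.5P = 157.5, hence P* = 15.
Plugging P* into demand: Q* = 1551 - 6(15) = 1461.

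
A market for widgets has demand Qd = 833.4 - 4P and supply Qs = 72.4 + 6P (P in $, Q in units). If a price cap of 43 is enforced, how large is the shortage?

With P fixed at 43, quantity demanded is 661.4 and quantity supplied is 330.4.
Shortage = Qd - Qs = 661.4 - 330.4 = 331.

Shortage = 331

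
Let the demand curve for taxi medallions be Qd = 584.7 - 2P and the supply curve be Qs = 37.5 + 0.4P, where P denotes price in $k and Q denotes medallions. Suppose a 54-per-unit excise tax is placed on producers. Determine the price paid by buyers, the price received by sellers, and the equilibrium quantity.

P_b = 237, P_s = 183, Q = 110.7

Producers keep P_s = P_b - 54 per unit, so supply in terms of the buyer price is Qs = 15.9 + 0.4P_b.
Equate demand and the shifted supply: 584.7 - 2P_b = 15.9 + 0.4P_b, giving 2.4P_b = 568.8, so P_b = 237.
Then P_s = 237 - 54 = 183 and Q = 584.7 - 2(237) = 110.7.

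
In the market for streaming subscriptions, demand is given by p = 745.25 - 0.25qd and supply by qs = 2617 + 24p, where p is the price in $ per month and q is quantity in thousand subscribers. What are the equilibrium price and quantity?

p* = 13, q* = 2929

In direct form, qd = 2981 - 4p.
Set qd = qs: 2981 - 4p = 2617 + 24p, so 364 = 28p and p* = 13.
Plugging p* into demand: q* = 2981 - 4(13) = 2929.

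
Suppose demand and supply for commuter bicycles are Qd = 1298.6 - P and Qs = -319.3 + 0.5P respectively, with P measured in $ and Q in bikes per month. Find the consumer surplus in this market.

Equating demand and supply, 1298.6 - P = -319.3 + 0.5P gives 1.5P = 1617.9, so P* = 1078.6.
Substitute back: Q* = 1298.6 - 1078.6 = 220.
Demand choke price (Qd = 0): P = 1298.6. Consumer surplus = ½ × (1298.6 - 1078.6) × 220 = 24200.

Consumer surplus = 24200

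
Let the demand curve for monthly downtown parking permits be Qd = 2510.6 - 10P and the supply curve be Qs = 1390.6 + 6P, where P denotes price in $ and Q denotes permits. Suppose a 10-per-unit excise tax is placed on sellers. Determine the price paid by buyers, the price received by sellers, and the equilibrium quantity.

P_b = 73.75, P_s = 63.75, Q = 1773.1

With a tax of 10 on sellers, they supply based on the net price P_s = P_b - 10, so Qs = 1330.6 + 6P_b.
Set Qd = Qs: 2510.6 - 10P_b = 1330.6 + 6P_b, so 1180 = 16P_b and P_b = 73.75.
So P_s = 63.75 and the quantity traded is Q = 2510.6 - 10(73.75) = 1773.1.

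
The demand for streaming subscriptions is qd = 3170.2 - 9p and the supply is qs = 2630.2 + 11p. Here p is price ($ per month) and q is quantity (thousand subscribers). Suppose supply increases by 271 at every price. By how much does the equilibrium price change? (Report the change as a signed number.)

Δp = -13.55

At equilibrium qd = qs, so 3170.2 - 9p = 2630.2 + 11p; collecting terms, 540 = 20p and p* = 27.
From the demand curve, q* = 3170.2 - 9(27) = 2927.2.
After the shift, supply is qs = 2901.2 + 11p.
The new intersection has 269 = 20p, i.e. p = 13.45, q = 3049.15.
Δp = 13.45 - 27 = -13.55.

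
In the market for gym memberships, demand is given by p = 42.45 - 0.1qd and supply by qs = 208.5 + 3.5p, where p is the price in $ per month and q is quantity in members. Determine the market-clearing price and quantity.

p* = 16, q* = 264.5

Rewriting in direct form: qd = 424.5 - 10p.
At equilibrium qd = qs, so 424.5 - 10p = 208.5 + 3.5p; collecting terms, 216 = 13.5p and p* = 16.
From the demand curve, q* = 424.5 - 10(16) = 264.5.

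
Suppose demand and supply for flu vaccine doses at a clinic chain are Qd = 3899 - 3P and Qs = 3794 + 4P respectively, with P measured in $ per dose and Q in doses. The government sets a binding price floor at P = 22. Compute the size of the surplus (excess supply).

Surplus = 49

With P fixed at 22, quantity demanded is 3833 and quantity supplied is 3882.
Surplus = Qs - Qd = 3882 - 3833 = 49.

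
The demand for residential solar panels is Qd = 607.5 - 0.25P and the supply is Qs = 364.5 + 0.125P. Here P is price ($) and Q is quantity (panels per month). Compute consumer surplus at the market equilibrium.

Consumer surplus = 396940.5

Set Qd = Qs: 607.5 - 0.25P = 364.5 + 0.125P, so 243 = 0.375P and P* = 648.
From the demand curve, Q* = 607.5 - 0.25(648) = 445.5.
Demand choke price (Qd = 0): P = 607.5/0.25 = 2430. Consumer surplus = ½ × (2430 - 648) × 445.5 = 396940.5.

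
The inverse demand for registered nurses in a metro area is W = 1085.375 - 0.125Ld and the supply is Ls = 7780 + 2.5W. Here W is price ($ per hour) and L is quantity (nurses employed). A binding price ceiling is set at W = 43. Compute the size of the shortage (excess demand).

In direct form, Ld = 8683 - 8W.
At W = 43: Ld = 8339 and Ls = 7887.5.
Shortage = Ld - Ls = 8339 - 7887.5 = 451.5.

Shortage = 451.5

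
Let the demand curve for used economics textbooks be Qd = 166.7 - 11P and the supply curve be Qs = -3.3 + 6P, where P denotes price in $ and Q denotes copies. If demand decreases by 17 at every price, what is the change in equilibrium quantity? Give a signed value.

ΔQ = -6

The market clears where 166.7 - 11P = -3.3 + 6P. Rearranging, 17P = 170, hence P* = 10.
Plugging P* into demand: Q* = 166.7 - 11(10) = 56.7.
After the shift, demand is Qd = 149.7 - 11P.
New equilibrium: 153 = 17P, so P = 9 and Q = 50.7.
ΔQ = 50.7 - 56.7 = -6.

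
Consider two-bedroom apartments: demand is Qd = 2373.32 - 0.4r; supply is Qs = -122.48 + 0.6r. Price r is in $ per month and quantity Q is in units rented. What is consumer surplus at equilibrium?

At equilibrium Qd = Qs, so 2373.32 - 0.4r = -122.48 + 0.6r; collecting terms, 2495.8 = r and r* = 2495.8.
Substitute back: Q* = 2373.32 - 0.4(2495.8) = 1375.
Demand choke price (Qd = 0): r = 2373.32/0.4 = 5933.3. Consumer surplus = ½ × (5933.3 - 2495.8) × 1375 = 2363281.25.

Consumer surplus = 2363281.25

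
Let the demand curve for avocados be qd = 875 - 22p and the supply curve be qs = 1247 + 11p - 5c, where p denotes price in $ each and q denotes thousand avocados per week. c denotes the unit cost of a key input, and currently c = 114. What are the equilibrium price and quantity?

p* = 6, q* = 743

With c = 114, supply is qs = 677 + 11p.
At equilibrium qd = qs, so 875 - 22p = 677 + 11p; collecting terms, 198 = 33p and p* = 6.
From the demand curve, q* = 875 - 22(6) = 743.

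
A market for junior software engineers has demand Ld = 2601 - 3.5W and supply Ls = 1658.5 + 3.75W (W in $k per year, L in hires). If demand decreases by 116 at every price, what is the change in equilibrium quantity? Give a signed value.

ΔL = -60

At equilibrium Ld = Ls, so 2601 - 3.5W = 1658.5 + 3.75W; collecting terms, 942.5 = 7.25W and W* = 130.
From the demand curve, L* = 2601 - 3.5(130) = 2146.
After the shift, demand is Ld = 2485 - 3.5W.
Re-solving, 7.25W = 826.5 gives W = 114 and L = 2086.
ΔL = 2086 - 2146 = -60.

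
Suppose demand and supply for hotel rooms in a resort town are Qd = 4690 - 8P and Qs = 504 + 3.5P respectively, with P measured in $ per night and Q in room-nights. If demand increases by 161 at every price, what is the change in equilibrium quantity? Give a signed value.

ΔQ = 49

At equilibrium Qd = Qs, so 4690 - 8P = 504 + 3.5P; collecting terms, 4186 = 11.5P and P* = 364.
From the demand curve, Q* = 4690 - 8(364) = 1778.
After the shift, demand is Qd = 4851 - 8P.
Re-solving, 11.5P = 4347 gives P = 378 and Q = 1827.
ΔQ = 1827 - 1778 = 49.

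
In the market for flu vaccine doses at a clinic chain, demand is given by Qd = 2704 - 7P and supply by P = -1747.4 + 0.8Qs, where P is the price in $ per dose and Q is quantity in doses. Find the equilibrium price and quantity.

P* = 63, Q* = 2263

Rewriting in direct form: Qs = 2184.25 + 1.25P.
The market clears where 2704 - 7P = 2184.25 + 1.25P. Rearranging, 8.25P = 519.75, hence P* = 63.
From the demand curve, Q* = 2704 - 7(63) = 2263.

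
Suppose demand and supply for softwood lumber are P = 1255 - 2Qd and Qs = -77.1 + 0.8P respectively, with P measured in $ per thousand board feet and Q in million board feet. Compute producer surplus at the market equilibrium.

Producer surplus = 79432.65625

Rewriting in direct form: Qd = 627.5 - 0.5P.
At equilibrium Qd = Qs, so 627.5 - 0.5P = -77.1 + 0.8P; collecting terms, 704.6 = 1.3P and P* = 542.
Substitute back: Q* = 627.5 - 0.5(542) = 356.5.
Supply choke price (Qs = 0): P = 96.375. Producer surplus = ½ × (542 - 96.375) × 356.5 = 79432.65625.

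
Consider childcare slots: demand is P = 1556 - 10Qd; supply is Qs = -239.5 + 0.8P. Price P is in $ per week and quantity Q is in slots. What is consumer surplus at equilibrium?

Solving each curve for Q: Qd = 155.6 - 0.1P.
Equating demand and supply, 155.6 - 0.1P = -239.5 + 0.8P gives 0.9P = 395.1, so P* = 439.
From the demand curve, Q* = 155.6 - 0.1(439) = 111.7.
Demand choke price (Qd = 0): P = 155.6/0.1 = 1556. Consumer surplus = ½ × (1556 - 439) × 111.7 = 62384.45.

Consumer surplus = 62384.45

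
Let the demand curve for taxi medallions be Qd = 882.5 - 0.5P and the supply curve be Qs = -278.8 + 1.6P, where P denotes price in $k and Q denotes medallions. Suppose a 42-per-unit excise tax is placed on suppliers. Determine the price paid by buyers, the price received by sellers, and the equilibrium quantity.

P_b = 585, P_s = 543, Q = 590

With a tax of 42 on suppliers, they supply based on the net price P_s = P_b - 42, so Qs = -346 + 1.6P_b.
Equate demand and the shifted supply: 882.5 - 0.5P_b = -346 + 1.6P_b, giving 2.1P_b = 1228.5, so P_b = 585.
So P_s = 543 and the quantity traded is Q = 882.5 - 0.5(585) = 590.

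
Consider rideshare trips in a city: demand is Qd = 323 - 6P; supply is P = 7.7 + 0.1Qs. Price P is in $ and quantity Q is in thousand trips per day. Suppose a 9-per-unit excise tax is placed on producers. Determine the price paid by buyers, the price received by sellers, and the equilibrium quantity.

Rewriting in direct form: Qs = -77 + 10P.
The tax drives a wedge P_b - P_s = 9. Substituting P_s = P_b - 9 into supply: Qs = -167 + 10P_b.
Equate demand and the shifted supply: 323 - 6P_b = -167 + 10P_b, giving 16P_b = 490, so P_b = 30.625.
So P_s = 21.625 and the quantity traded is Q = 323 - 6(30.625) = 139.25.

P_b = 30.625, P_s = 21.625, Q = 139.25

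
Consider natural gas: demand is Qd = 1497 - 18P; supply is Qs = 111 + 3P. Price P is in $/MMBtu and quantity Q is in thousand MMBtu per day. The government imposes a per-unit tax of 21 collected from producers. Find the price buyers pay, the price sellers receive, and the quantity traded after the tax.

With a tax of 21 on producers, they supply based on the net price P_s = P_b - 21, so Qs = 48 + 3P_b.
Equate demand and the shifted supply: 1497 - 18P_b = 48 + 3P_b, giving 21P_b = 1449, so P_b = 69.
Then P_s = 69 - 21 = 48 and Q = 1497 - 18(69) = 255.

P_b = 69, P_s = 48, Q = 255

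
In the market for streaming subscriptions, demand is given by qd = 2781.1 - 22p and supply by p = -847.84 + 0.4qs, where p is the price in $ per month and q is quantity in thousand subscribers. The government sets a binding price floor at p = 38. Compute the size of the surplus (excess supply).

Solving each curve for q: qs = 2119.6 + 2.5p.
With p fixed at 38, quantity demanded is 1945.1 and quantity supplied is 2214.6.
Surplus = qs - qd = 2214.6 - 1945.1 = 269.5.

Surplus = 269.5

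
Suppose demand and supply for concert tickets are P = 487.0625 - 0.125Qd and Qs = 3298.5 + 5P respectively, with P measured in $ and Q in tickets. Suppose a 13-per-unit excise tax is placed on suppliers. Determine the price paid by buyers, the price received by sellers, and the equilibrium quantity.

P_b = 51, P_s = 38, Q = 3488.5

In direct form, Qd = 3896.5 - 8P.
The tax drives a wedge P_b - P_s = 13. Substituting P_s = P_b - 13 into supply: Qs = 3233.5 + 5P_b.
Set Qd = Qs: 3896.5 - 8P_b = 3233.5 + 5P_b, so 663 = 13P_b and P_b = 51.
Then P_s = 51 - 13 = 38 and Q = 3896.5 - 8(51) = 3488.5.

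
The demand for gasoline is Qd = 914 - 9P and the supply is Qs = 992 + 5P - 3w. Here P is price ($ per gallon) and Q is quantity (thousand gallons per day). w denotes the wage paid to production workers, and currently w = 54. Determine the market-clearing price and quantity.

With w = 54, supply is Qs = 830 + 5P.
Set Qd = Qs: 914 - 9P = 830 + 5P, so 84 = 14P and P* = 6.
From the demand curve, Q* = 914 - 9(6) = 860.

P* = 6, Q* = 860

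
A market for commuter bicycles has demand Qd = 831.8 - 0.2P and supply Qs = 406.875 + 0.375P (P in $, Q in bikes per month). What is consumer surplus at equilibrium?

The market clears where 831.8 - 0.2P = 406.875 + 0.375P. Rearranging, 0.575P = 424.925, hence P* = 739.
Then Q* = 831.8 - 0.2(739) = 684.
Demand choke price (Qd = 0): P = 831.8/0.2 = 4159. Consumer surplus = ½ × (4159 - 739) × 684 = 1169640.

Consumer surplus = 1169640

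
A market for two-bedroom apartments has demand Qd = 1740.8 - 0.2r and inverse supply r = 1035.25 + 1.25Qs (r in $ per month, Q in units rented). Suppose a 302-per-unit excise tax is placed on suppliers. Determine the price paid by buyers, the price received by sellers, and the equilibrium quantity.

Solving each curve for Q: Qs = -828.2 + 0.8r.
Suppliers keep r_s = r_b - 302 per unit, so supply in terms of the buyer price is Qs = -1069.8 + 0.8r_b.
Set Qd = Qs: 1740.8 - 0.2r_b = -1069.8 + 0.8r_b, so 2810.6 = r_b and r_b = 2810.6.
Then r_s = 2810.6 - 302 = 2508.6 and Q = 1740.8 - 0.2(2810.6) = 1178.68.

r_b = 2810.6, r_s = 2508.6, Q = 1178.68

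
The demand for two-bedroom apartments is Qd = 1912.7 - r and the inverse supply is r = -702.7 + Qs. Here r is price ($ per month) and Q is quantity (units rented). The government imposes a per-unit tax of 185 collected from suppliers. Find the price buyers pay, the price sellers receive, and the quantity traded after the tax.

r_b = 697.5, r_s = 512.5, Q = 1215.2

Solving each curve for Q: Qs = 702.7 + r.
Suppliers keep r_s = r_b - 185 per unit, so supply in terms of the buyer price is Qs = 517.7 + r_b.
Set Qd = Qs: 1912.7 - r_b = 517.7 + r_b, so 1395 = 2r_b and r_b = 697.5.
So r_s = 512.5 and the quantity traded is Q = 1912.7 - 697.5 = 1215.2.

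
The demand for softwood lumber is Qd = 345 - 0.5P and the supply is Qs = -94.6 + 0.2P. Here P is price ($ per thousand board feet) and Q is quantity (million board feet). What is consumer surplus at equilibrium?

Consumer surplus = 961

The market clears where 345 - 0.5P = -94.6 + 0.2P. Rearranging, 0.7P = 439.6, hence P* = 628.
Plugging P* into demand: Q* = 345 - 0.5(628) = 31.
Demand choke price (Qd = 0): P = 345/0.5 = 690. Consumer surplus = ½ × (690 - 628) × 31 = 961.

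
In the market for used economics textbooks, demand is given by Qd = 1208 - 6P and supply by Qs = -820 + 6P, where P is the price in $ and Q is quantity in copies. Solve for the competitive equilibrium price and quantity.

P* = 169, Q* = 194

Equating demand and supply, 1208 - 6P = -820 + 6P gives 12P = 2028, so P* = 169.
Plugging P* into demand: Q* = 1208 - 6(169) = 194.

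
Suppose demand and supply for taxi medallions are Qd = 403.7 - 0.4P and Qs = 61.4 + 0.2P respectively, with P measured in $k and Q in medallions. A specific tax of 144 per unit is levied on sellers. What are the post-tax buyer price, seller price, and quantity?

P_b = 618.5, P_s = 474.5, Q = 156.3

The tax drives a wedge P_b - P_s = 144. Substituting P_s = P_b - 144 into supply: Qs = 32.6 + 0.2P_b.
Set Qd = Qs: 403.7 - 0.4P_b = 32.6 + 0.2P_b, so 371.1 = 0.6P_b and P_b = 618.5.
Then P_s = 618.5 - 144 = 474.5 and Q = 403.7 - 0.4(618.5) = 156.3.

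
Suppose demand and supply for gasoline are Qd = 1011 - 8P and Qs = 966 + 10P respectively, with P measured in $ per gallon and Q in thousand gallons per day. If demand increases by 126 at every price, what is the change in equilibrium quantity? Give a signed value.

ΔQ = 70

Equating demand and supply, 1011 - 8P = 966 + 10P gives 18P = 45, so P* = 2.5.
Substitute back: Q* = 1011 - 8(2.5) = 991.
After the shift, demand is Qd = 1137 - 8P.
New equilibrium: 171 = 18P, so P = 9.5 and Q = 1061.
ΔQ = 1061 - 991 = 70.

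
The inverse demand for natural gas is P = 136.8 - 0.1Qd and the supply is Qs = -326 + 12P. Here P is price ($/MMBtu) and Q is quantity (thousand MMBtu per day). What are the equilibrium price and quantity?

In direct form, Qd = 1368 - 10P.
At equilibrium Qd = Qs, so 1368 - 10P = -326 + 12P; collecting terms, 1694 = 22P and P* = 77.
Plugging P* into demand: Q* = 1368 - 10(77) = 598.

P* = 77, Q* = 598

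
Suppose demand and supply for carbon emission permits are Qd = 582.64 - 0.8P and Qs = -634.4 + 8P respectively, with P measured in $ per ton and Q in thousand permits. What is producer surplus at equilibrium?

Set Qd = Qs: 582.64 - 0.8P = -634.4 + 8P, so 1217.04 = 8.8P and P* = 138.3.
Then Q* = 582.64 - 0.8(138.3) = 472.
Supply choke price (Qs = 0): P = 79.3. Producer surplus = ½ × (138.3 - 79.3) × 472 = 13924.

Producer surplus = 13924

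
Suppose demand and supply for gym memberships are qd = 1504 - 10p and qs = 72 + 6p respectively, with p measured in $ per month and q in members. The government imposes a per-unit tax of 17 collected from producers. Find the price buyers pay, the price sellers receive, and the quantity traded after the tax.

The tax drives a wedge p_b - p_s = 17. Substituting p_s = p_b - 17 into supply: qs = -30 + 6p_b.
Set qd = qs: 1504 - 10p_b = -30 + 6p_b, so 1534 = 16p_b and p_b = 95.875.
So p_s = 78.875 and the quantity traded is q = 1504 - 10(95.875) = 545.25.

p_b = 95.875, p_s = 78.875, q = 545.25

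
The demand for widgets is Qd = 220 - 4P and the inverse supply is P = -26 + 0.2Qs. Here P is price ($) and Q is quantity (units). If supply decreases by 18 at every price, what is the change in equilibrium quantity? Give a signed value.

ΔQ = -8

Inverting to quantity form: Qs = 130 + 5P.
The market clears where 220 - 4P = 130 + 5P. Rearranging, 9P = 90, hence P* = 10.
Plugging P* into demand: Q* = 220 - 4(10) = 180.
After the shift, supply is Qs = 112 + 5P.
Re-solving, 9P = 108 gives P = 12 and Q = 172.
ΔQ = 172 - 180 = -8.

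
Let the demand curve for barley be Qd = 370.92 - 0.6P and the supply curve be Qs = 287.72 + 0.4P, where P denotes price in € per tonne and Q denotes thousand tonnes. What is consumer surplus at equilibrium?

Consumer surplus = 85867.5

Set Qd = Qs: 370.92 - 0.6P = 287.72 + 0.4P, so 83.2 = P and P* = 83.2.
Plugging P* into demand: Q* = 370.92 - 0.6(83.2) = 321.
Demand choke price (Qd = 0): P = 370.92/0.6 = 618.2. Consumer surplus = ½ × (618.2 - 83.2) × 321 = 85867.5.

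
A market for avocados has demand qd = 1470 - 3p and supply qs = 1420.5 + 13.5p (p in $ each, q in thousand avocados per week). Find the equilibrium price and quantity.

p* = 3, q* = 1461

Set qd = qs: 1470 - 3p = 1420.5 + 13.5p, so 49.5 = 16.5p and p* = 3.
Then q* = 1470 - 3(3) = 1461.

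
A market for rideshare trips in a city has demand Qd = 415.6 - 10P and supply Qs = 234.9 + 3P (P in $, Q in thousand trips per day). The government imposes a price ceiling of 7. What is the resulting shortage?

Shortage = 89.7

With P fixed at 7, quantity demanded is 345.6 and quantity supplied is 255.9.
Shortage = Qd - Qs = 345.6 - 255.9 = 89.7.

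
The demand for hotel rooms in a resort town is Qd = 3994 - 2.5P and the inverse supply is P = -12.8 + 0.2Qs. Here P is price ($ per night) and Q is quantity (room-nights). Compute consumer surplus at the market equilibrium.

Consumer surplus = 1440771.2

Rewriting in direct form: Qs = 64 + 5P.
Set Qd = Qs: 3994 - 2.5P = 64 + 5P, so 3930 = 7.5P and P* = 524.
Substitute back: Q* = 3994 - 2.5(524) = 2684.
Demand choke price (Qd = 0): P = 3994/2.5 = 1597.6. Consumer surplus = ½ × (1597.6 - 524) × 2684 = 1440771.2.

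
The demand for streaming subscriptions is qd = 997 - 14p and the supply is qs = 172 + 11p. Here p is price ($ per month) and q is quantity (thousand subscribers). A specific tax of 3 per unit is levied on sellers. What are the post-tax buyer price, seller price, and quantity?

p_b = 34.32, p_s = 31.32, q = 516.52

The tax drives a wedge p_b - p_s = 3. Substituting p_s = p_b - 3 into supply: qs = 139 + 11p_b.
Equate demand and the shifted supply: 997 - 14p_b = 139 + 11p_b, giving 25p_b = 858, so p_b = 34.32.
So p_s = 31.32 and the quantity traded is q = 997 - 14(34.32) = 516.52.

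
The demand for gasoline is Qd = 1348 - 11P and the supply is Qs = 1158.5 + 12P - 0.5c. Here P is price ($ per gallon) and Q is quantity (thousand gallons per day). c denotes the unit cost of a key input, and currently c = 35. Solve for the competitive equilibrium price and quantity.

P* = 9, Q* = 1249

With c = 35, supply is Qs = 1141 + 12P.
The market clears where 1348 - 11P = 1141 + 12P. Rearranging, 23P = 207, hence P* = 9.
From the demand curve, Q* = 1348 - 11(9) = 1249.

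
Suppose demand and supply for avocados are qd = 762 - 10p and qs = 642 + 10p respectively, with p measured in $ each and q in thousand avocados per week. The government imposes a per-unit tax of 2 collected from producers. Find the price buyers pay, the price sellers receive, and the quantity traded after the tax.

p_b = 7, p_s = 5, q = 692

With a tax of 2 on producers, they supply based on the net price p_s = p_b - 2, so qs = 622 + 10p_b.
Set qd = qs: 762 - 10p_b = 622 + 10p_b, so 140 = 20p_b and p_b = 7.
So p_s = 5 and the quantity traded is q = 762 - 10(7) = 692.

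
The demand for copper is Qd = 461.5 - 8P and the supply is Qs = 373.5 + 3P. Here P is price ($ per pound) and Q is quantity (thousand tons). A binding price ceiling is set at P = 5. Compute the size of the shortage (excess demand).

Shortage = 33

At P = 5: Qd = 421.5 and Qs = 388.5.
Shortage = Qd - Qs = 421.5 - 388.5 = 33.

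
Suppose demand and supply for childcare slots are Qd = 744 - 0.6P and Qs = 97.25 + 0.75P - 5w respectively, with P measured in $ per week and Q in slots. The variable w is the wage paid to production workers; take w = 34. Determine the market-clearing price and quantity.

P* = 605, Q* = 381

With w = 34, supply is Qs = -72.75 + 0.75P.
Equating demand and supply, 744 - 0.6P = -72.75 + 0.75P gives 1.35P = 816.75, so P* = 605.
Substitute back: Q* = 744 - 0.6(605) = 381.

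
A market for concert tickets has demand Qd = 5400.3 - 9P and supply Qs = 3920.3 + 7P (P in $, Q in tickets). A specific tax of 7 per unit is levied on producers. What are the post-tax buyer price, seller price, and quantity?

P_b = 95.5625, P_s = 88.5625, Q = 4540.2375

The tax drives a wedge P_b - P_s = 7. Substituting P_s = P_b - 7 into supply: Qs = 3871.3 + 7P_b.
Set Qd = Qs: 5400.3 - 9P_b = 3871.3 + 7P_b, so 1529 = 16P_b and P_b = 95.5625.
Then P_s = 95.5625 - 7 = 88.5625 and Q = 5400.3 - 9(95.5625) = 4540.2375.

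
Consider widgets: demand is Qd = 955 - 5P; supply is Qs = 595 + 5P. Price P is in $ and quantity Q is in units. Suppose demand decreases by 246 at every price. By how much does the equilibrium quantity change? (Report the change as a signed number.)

ΔQ = -123

Set Qd = Qs: 955 - 5P = 595 + 5P, so 360 = 10P and P* = 36.
From the demand curve, Q* = 955 - 5(36) = 775.
After the shift, demand is Qd = 709 - 5P.
New equilibrium: 114 = 10P, so P = 11.4 and Q = 652.
ΔQ = 652 - 775 = -123.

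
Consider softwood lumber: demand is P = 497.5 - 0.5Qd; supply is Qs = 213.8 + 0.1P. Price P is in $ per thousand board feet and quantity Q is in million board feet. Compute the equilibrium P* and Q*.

In direct form, Qd = 995 - 2P.
The market clears where 995 - 2P = 213.8 + 0.1P. Rearranging, 2.1P = 781.2, hence P* = 372.
Substitute back: Q* = 995 - 2(372) = 251.

P* = 372, Q* = 251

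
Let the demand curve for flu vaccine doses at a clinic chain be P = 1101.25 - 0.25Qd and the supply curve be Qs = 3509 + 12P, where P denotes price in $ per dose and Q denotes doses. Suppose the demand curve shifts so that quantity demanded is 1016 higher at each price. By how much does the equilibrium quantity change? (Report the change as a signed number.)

ΔQ = 762

In direct form, Qd = 4405 - 4P.
Equating demand and supply, 4405 - 4P = 3509 + 12P gives 16P = 896, so P* = 56.
From the demand curve, Q* = 4405 - 4(56) = 4181.
After the shift, demand is Qd = 5421 - 4P.
Re-solving, 16P = 1912 gives P = 119.5 and Q = 4943.
ΔQ = 4943 - 4181 = 762.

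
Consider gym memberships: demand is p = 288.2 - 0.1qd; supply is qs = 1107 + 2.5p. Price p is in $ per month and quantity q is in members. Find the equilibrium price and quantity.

Inverting to quantity form: qd = 2882 - 10p.
At equilibrium qd = qs, so 2882 - 10p = 1107 + 2.5p; collecting terms, 1775 = 12.5p and p* = 142.
Substitute back: q* = 2882 - 10(142) = 1462.

p* = 142, q* = 1462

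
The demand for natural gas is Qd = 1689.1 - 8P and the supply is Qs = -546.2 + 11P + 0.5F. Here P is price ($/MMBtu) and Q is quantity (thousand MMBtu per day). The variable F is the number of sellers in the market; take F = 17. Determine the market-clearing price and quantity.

P* = 117.2, Q* = 751.5

With F = 17, supply is Qs = -537.7 + 11P.
The market clears where 1689.1 - 8P = -537.7 + 11P. Rearranging, 19P = 2226.8, hence P* = 117.2.
From the demand curve, Q* = 1689.1 - 8(117.2) = 751.5.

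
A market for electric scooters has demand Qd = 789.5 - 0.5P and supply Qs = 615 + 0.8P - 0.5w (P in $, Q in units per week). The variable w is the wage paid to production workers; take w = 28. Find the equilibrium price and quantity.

P* = 145, Q* = 717

With w = 28, supply is Qs = 601 + 0.8P.
The market clears where 789.5 - 0.5P = 601 + 0.8P. Rearranging, 1.3P = 188.5, hence P* = 145.
From the demand curve, Q* = 789.5 - 0.5(145) = 717.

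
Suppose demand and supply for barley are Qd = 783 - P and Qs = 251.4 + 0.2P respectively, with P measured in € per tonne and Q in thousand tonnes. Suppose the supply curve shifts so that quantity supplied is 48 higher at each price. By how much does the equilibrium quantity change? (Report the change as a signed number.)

Set Qd = Qs: 783 - P = 251.4 + 0.2P, so 531.6 = 1.2P and P* = 443.
Plugging P* into demand: Q* = 783 - 443 = 340.
After the shift, supply is Qs = 299.4 + 0.2P.
The new intersection has 483.6 = 1.2P, i.e. P = 403, Q = 380.
ΔQ = 380 - 340 = 40.

ΔQ = 40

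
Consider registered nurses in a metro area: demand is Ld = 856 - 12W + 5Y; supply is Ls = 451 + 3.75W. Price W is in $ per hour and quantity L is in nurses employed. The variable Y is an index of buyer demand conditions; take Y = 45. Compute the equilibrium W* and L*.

With Y = 45, demand is Ld = 1081 - 12W.
The market clears where 1081 - 12W = 451 + 3.75W. Rearranging, 15.75W = 630, hence W* = 40.
Substitute back: L* = 1081 - 12(40) = 601.

W* = 40, L* = 601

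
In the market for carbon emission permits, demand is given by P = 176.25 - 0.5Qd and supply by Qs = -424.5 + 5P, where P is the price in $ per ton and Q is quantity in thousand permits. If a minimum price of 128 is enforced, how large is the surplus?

Inverting to quantity form: Qd = 352.5 - 2P.
Evaluating both curves at the floor price 128 gives Qd = 96.5, Qs = 215.5.
Surplus = Qs - Qd = 215.5 - 96.5 = 119.

Surplus = 119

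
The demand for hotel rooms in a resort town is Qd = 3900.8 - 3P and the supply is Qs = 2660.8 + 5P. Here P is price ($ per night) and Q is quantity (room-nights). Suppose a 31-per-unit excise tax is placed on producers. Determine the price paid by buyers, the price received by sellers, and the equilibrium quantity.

P_b = 174.375, P_s = 143.375, Q = 3377.675

The tax drives a wedge P_b - P_s = 31. Substituting P_s = P_b - 31 into supply: Qs = 2505.8 + 5P_b.
Set Qd = Qs: 3900.8 - 3P_b = 2505.8 + 5P_b, so 1395 = 8P_b and P_b = 174.375.
So P_s = 143.375 and the quantity traded is Q = 3900.8 - 3(174.375) = 3377.675.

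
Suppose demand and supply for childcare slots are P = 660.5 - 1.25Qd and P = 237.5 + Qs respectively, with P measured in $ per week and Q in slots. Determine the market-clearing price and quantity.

P* = 425.5, Q* = 188

Rewriting in direct form: Qd = 528.4 - 0.8P and Qs = -237.5 + P.
Equating demand and supply, 528.4 - 0.8P = -237.5 + P gives 1.8P = 765.9, so P* = 425.5.
From the demand curve, Q* = 528.4 - 0.8(425.5) = 188.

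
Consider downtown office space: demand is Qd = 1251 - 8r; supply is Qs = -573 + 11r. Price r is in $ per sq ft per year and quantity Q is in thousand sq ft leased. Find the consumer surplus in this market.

Set Qd = Qs: 1251 - 8r = -573 + 11r, so 1824 = 19r and r* = 96.
From the demand curve, Q* = 1251 - 8(96) = 483.
Demand choke price (Qd = 0): r = 1251/8 = 156.375. Consumer surplus = ½ × (156.375 - 96) × 483 = 14580.5625.

Consumer surplus = 14580.5625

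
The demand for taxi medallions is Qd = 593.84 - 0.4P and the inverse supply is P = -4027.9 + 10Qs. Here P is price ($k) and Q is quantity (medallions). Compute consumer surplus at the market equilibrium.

Inverting to quantity form: Qs = 402.79 + 0.1P.
The market clears where 593.84 - 0.4P = 402.79 + 0.1P. Rearranging, 0.5P = 191.05, hence P* = 382.1.
Then Q* = 593.84 - 0.4(382.1) = 441.
Demand choke price (Qd = 0): P = 593.84/0.4 = 1484.6. Consumer surplus = ½ × (1484.6 - 382.1) × 441 = 243101.25.

Consumer surplus = 243101.25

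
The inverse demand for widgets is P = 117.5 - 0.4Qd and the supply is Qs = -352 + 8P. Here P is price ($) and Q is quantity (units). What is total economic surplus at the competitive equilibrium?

Total surplus = 5145

Inverting to quantity form: Qd = 293.75 - 2.5P.
Equating demand and supply, 293.75 - 2.5P = -352 + 8P gives 10.5P = 645.75, so P* = 61.5.
From the demand curve, Q* = 293.75 - 2.5(61.5) = 140.
Demand choke price = 117.5; supply choke price = 44. CS = ½(117.5 - 61.5)(140) = 3920; PS = ½(61.5 - 44)(140) = 1225. Total surplus = 5145.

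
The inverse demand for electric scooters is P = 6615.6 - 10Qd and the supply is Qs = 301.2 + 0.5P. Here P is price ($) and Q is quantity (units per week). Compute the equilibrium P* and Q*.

P* = 600.6, Q* = 601.5

Solving each curve for Q: Qd = 661.56 - 0.1P.
At equilibrium Qd = Qs, so 661.56 - 0.1P = 301.2 + 0.5P; collecting terms, 360.36 = 0.6P and P* = 600.6.
Substitute back: Q* = 661.56 - 0.1(600.6) = 601.5.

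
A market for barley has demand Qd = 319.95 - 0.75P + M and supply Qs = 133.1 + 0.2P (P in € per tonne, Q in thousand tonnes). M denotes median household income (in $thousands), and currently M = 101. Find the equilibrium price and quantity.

With M = 101, demand is Qd = 420.95 - 0.75P.
Equating demand and supply, 420.95 - 0.75P = 133.1 + 0.2P gives 0.95P = 287.85, so P* = 303.
From the demand curve, Q* = 420.95 - 0.75(303) = 193.7.

P* = 303, Q* = 193.7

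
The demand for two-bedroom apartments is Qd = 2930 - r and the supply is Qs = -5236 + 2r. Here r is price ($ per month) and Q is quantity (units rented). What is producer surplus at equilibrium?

At equilibrium Qd = Qs, so 2930 - r = -5236 + 2r; collecting terms, 8166 = 3r and r* = 2722.
From the demand curve, Q* = 2930 - 2722 = 208.
Supply choke price (Qs = 0): r = 2618. Producer surplus = ½ × (2722 - 2618) × 208 = 10816.

Producer surplus = 10816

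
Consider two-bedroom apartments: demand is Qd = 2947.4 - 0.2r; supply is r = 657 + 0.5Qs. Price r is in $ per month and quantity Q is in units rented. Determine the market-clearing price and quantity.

r* = 1937, Q* = 2560

In direct form, Qs = -1314 + 2r.
Equating demand and supply, 2947.4 - 0.2r = -1314 + 2r gives 2.2r = 4261.4, so r* = 1937.
Substitute back: Q* = 2947.4 - 0.2(1937) = 2560.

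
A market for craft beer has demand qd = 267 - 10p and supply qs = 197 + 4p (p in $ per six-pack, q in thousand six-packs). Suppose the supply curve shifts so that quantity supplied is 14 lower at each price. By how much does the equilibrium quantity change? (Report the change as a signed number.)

The market clears where 267 - 10p = 197 + 4p. Rearranging, 14p = 70, hence p* = 5.
Plugging p* into demand: q* = 267 - 10(5) = 217.
After the shift, supply is qs = 183 + 4p.
The new intersection has 84 = 14p, i.e. p = 6, q = 207.
Δq = 207 - 217 = -10.

Δq = -10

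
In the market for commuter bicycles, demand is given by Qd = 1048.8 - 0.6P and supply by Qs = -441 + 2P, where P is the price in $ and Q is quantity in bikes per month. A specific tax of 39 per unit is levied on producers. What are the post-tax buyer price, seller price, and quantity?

P_b = 603, P_s = 564, Q = 687

The tax drives a wedge P_b - P_s = 39. Substituting P_s = P_b - 39 into supply: Qs = -519 + 2P_b.
Set Qd = Qs: 1048.8 - 0.6P_b = -519 + 2P_b, so 1567.8 = 2.6P_b and P_b = 603.
Then P_s = 603 - 39 = 564 and Q = 1048.8 - 0.6(603) = 687.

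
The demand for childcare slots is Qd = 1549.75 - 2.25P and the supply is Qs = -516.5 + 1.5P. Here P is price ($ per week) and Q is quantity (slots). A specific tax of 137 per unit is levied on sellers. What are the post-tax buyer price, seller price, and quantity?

Sellers keep P_s = P_b - 137 per unit, so supply in terms of the buyer price is Qs = -722 + 1.5P_b.
Market clearing requires 1549.75 - 2.25P_b = -722 + 1.5P_b; hence 2271.75 = 3.75P_b and P_b = 605.8.
Then P_s = 605.8 - 137 = 468.8 and Q = 1549.75 - 2.25(605.8) = 186.7.

P_b = 605.8, P_s = 468.8, Q = 186.7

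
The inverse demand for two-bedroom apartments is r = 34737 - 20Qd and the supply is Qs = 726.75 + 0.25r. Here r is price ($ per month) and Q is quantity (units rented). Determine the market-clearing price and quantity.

Solving each curve for Q: Qd = 1736.85 - 0.05r.
The market clears where 1736.85 - 0.05r = 726.75 + 0.25r. Rearranging, 0.3r = 1010.1, hence r* = 3367.
Substitute back: Q* = 1736.85 - 0.05(3367) = 1568.5.

r* = 3367, Q* = 1568.5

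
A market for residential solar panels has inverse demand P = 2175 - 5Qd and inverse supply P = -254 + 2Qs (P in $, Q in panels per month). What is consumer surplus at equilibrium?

Inverting to quantity form: Qd = 435 - 0.2P and Qs = 127 + 0.5P.
Equating demand and supply, 435 - 0.2P = 127 + 0.5P gives 0.7P = 308, so P* = 440.
Then Q* = 435 - 0.2(440) = 347.
Demand choke price (Qd = 0): P = 435/0.2 = 2175. Consumer surplus = ½ × (2175 - 440) × 347 = 301022.5.

Consumer surplus = 301022.5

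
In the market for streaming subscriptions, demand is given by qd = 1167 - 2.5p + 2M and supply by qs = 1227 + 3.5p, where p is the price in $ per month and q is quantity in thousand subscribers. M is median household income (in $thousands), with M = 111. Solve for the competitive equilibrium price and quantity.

p* = 27, q* = 1321.5

With M = 111, demand is qd = 1389 - 2.5p.
The market clears where 1389 - 2.5p = 1227 + 3.5p. Rearranging, 6p = 162, hence p* = 27.
Plugging p* into demand: q* = 1389 - 2.5(27) = 1321.5.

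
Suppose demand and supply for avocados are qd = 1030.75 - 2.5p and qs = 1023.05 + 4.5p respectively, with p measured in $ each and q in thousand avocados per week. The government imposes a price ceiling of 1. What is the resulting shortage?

At p = 1: qd = 1028.25 and qs = 1027.55.
Shortage = qd - qs = 1028.25 - 1027.55 = 0.7.

Shortage = 0.7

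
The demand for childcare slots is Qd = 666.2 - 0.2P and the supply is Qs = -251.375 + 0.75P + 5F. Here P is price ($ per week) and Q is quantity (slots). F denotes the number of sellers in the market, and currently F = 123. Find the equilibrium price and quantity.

With F = 123, supply is Qs = 363.625 + 0.75P.
At equilibrium Qd = Qs, so 666.2 - 0.2P = 363.625 + 0.75P; collecting terms, 302.575 = 0.95P and P* = 318.5.
Then Q* = 666.2 - 0.2(318.5) = 602.5.

P* = 318.5, Q* = 602.5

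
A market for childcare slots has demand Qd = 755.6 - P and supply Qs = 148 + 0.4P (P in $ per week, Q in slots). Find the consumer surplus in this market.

The market clears where 755.6 - P = 148 + 0.4P. Rearranging, 1.4P = 607.6, hence P* = 434.
Then Q* = 755.6 - 434 = 321.6.
Demand choke price (Qd = 0): P = 755.6. Consumer surplus = ½ × (755.6 - 434) × 321.6 = 51713.28.

Consumer surplus = 51713.28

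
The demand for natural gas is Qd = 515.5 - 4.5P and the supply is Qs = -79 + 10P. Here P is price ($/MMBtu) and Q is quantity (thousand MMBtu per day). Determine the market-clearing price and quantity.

P* = 41, Q* = 331

The market clears where 515.5 - 4.5P = -79 + 10P. Rearranging, 14.5P = 594.5, hence P* = 41.
Plugging P* into demand: Q* = 515.5 - 4.5(41) = 331.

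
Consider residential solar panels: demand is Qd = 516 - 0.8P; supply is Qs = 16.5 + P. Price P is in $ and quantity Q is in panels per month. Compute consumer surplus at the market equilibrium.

Consumer surplus = 54022.5

Equating demand and supply, 516 - 0.8P = 16.5 + P gives 1.8P = 499.5, so P* = 277.5.
Substitute back: Q* = 516 - 0.8(277.5) = 294.
Demand choke price (Qd = 0): P = 516/0.8 = 645. Consumer surplus = ½ × (645 - 277.5) × 294 = 54022.5.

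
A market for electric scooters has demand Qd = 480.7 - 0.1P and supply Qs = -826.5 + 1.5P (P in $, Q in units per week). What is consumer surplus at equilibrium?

Set Qd = Qs: 480.7 - 0.1P = -826.5 + 1.5P, so 1307.2 = 1.6P and P* = 817.
From the demand curve, Q* = 480.7 - 0.1(817) = 399.
Demand choke price (Qd = 0): P = 480.7/0.1 = 4807. Consumer surplus = ½ × (4807 - 817) × 399 = 796005.

Consumer surplus = 796005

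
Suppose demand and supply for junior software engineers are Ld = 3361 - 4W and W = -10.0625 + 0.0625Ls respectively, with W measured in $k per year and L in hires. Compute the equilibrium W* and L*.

Inverting to quantity form: Ls = 161 + 16W.
The market clears where 3361 - 4W = 161 + 16W. Rearranging, 20W = 3200, hence W* = 160.
From the demand curve, L* = 3361 - 4(160) = 2721.

W* = 160, L* = 2721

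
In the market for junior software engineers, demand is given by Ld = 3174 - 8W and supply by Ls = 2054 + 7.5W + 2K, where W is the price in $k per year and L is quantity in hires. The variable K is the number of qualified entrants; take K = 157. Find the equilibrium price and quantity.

With K = 157, supply is Ls = 2368 + 7.5W.
Set Ld = Ls: 3174 - 8W = 2368 + 7.5W, so 806 = 15.5W and W* = 52.
Then L* = 3174 - 8(52) = 2758.

W* = 52, L* = 2758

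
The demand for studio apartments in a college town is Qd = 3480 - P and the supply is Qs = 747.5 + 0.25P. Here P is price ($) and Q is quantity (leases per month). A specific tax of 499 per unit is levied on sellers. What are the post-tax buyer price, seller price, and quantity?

Sellers keep P_s = P_b - 499 per unit, so supply in terms of the buyer price is Qs = 622.75 + 0.25P_b.
Equate demand and the shifted supply: 3480 - P_b = 622.75 + 0.25P_b, giving 1.25P_b = 2857.25, so P_b = 2285.8.
Then P_s = 2285.8 - 499 = 1786.8 and Q = 3480 - 2285.8 = 1194.2.

P_b = 2285.8, P_s = 1786.8, Q = 1194.2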